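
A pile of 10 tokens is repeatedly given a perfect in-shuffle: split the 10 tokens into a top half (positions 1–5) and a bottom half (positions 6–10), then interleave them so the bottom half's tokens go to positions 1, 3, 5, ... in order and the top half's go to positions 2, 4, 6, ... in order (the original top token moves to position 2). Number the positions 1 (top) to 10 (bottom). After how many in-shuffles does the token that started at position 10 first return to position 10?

Follow position 10 under repeated in-shuffles:
10 → 9 → 7 → 3 → 6 → 1 → 2 → 4 → 8 → 5 → 10
It first returns after 10 in-shuffles.

10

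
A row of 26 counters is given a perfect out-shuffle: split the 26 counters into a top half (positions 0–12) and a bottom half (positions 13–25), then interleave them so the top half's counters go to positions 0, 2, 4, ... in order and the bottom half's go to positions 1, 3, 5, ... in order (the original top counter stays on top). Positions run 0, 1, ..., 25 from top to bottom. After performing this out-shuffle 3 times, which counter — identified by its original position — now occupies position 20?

15

Work backwards from position 20, undoing one out-shuffle at a time:
20 ← 10 ← 5 ← 15
So the counter now at position 20 started at position 15.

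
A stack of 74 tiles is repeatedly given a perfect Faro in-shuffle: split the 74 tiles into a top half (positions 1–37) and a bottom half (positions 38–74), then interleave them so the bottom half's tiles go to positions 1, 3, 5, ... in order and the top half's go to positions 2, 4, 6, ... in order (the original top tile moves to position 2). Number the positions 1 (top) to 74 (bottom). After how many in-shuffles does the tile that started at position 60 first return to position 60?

Follow position 60 under repeated in-shuffles:
60 → 45 → 15 → 30 → 60
It first returns after 4 in-shuffles.

4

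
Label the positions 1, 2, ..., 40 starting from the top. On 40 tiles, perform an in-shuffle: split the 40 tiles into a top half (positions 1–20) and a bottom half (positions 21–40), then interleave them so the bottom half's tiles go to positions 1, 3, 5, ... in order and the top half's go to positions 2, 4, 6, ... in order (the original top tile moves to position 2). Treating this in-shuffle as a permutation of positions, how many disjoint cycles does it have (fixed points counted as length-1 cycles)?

Trace each unvisited position around until it returns:
(1 2 4 8 16 32 ... len 20) (3 6 12 24 7 14 ... len 20)
2 cycles in total.

2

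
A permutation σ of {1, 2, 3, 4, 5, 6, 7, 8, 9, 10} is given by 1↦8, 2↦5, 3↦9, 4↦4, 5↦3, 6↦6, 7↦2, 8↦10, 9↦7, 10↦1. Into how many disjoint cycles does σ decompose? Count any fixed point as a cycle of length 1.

4

Cycle decomposition: (1 8 10) (2 5 3 9 7) (4) (6).
4 cycles.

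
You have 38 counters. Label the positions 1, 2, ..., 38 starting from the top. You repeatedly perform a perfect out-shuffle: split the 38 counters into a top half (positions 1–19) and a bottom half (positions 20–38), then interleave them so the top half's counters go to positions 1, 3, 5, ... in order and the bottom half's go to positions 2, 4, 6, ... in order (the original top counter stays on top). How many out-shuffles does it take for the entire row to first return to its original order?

The out-shuffle permutes the 38 positions with cycle lengths [1, 1, 36].
Every counter is home exactly when every cycle has completed a whole number of laps, i.e. after lcm(1, 36) = 36 out-shuffles.

36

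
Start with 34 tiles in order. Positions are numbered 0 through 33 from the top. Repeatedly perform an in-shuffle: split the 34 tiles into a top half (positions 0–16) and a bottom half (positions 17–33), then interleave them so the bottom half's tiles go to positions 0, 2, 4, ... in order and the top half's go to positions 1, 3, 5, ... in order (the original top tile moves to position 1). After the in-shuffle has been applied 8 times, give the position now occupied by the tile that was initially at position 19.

Track the tile's position through each in-shuffle:
19 → 4 → 9 → 19 → 4 → 9 → 19 → 4 → 9

9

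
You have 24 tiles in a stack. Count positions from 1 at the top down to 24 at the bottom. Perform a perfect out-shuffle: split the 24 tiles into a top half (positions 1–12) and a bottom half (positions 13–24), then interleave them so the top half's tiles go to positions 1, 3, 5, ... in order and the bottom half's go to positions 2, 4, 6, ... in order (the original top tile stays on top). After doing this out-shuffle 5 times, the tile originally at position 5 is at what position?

14

Track the tile's position through each out-shuffle:
5 → 9 → 17 → 10 → 19 → 14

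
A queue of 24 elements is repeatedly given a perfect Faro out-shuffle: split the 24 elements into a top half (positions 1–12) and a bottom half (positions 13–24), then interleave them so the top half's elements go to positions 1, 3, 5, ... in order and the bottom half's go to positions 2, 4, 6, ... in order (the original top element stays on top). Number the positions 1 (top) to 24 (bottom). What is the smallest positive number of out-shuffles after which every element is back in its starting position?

11

The out-shuffle permutes the 24 positions with cycle lengths [1, 1, 11, 11].
Every element is home exactly when every cycle has completed a whole number of laps, i.e. after lcm(1, 11) = 11 out-shuffles.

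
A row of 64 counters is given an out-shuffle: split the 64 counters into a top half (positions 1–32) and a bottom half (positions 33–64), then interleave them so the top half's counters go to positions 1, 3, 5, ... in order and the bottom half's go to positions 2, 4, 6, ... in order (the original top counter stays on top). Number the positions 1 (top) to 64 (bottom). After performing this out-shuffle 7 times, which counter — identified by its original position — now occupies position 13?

7

Work backwards from position 13, undoing one out-shuffle at a time:
13 ← 7 ← 4 ← 34 ← 49 ← 25 ← 13 ← 7
So the counter now at position 13 started at position 7.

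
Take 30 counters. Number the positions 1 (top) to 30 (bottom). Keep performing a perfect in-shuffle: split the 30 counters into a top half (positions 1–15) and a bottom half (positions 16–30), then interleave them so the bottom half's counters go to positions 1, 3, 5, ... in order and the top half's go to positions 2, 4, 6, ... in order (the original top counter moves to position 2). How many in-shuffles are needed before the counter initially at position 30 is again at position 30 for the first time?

Follow position 30 under repeated in-shuffles:
30 → 29 → 27 → 23 → 15 → 30
It first returns after 5 in-shuffles.

5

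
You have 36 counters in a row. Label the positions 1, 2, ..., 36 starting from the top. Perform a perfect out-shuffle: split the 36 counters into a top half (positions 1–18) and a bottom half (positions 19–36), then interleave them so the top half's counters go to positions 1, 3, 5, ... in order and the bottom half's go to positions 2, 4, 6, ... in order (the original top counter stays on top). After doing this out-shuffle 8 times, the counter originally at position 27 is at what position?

Track the counter's position through each out-shuffle:
27 → 18 → 35 → 34 → 32 → 28 → 20 → 4 → 7

7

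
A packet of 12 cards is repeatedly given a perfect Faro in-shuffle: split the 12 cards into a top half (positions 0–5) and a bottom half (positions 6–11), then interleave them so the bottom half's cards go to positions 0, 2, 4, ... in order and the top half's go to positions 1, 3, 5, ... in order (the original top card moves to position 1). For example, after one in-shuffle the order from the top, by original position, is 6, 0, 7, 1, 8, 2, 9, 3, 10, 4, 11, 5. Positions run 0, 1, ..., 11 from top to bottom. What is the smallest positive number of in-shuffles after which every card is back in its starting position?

The in-shuffle permutes the 12 positions with cycle lengths [12].
Every card is home exactly when every cycle has completed a whole number of laps, i.e. after lcm(12) = 12 in-shuffles.

12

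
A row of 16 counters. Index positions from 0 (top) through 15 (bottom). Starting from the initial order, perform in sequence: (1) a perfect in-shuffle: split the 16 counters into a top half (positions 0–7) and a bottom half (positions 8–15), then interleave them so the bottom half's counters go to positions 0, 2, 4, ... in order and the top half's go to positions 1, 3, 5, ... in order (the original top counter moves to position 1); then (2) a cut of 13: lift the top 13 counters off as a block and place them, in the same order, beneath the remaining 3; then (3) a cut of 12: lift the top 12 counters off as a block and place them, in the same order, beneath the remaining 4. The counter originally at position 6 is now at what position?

4

Track the counter from position 6 forward through each operation:
  after op 1 (in-shuffle): 6 → 13
  after op 2 (cut 13): 13 → 0
  after op 3 (cut 12): 0 → 4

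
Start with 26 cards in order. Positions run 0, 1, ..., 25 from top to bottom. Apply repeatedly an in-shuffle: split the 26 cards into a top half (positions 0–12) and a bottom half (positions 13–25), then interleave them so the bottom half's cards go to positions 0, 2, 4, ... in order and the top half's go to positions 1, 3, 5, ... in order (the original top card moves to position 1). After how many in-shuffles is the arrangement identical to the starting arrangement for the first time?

18

The in-shuffle permutes the 26 positions with cycle lengths [2, 6, 18].
Every card is home exactly when every cycle has completed a whole number of laps, i.e. after lcm(2, 6, 18) = 18 in-shuffles.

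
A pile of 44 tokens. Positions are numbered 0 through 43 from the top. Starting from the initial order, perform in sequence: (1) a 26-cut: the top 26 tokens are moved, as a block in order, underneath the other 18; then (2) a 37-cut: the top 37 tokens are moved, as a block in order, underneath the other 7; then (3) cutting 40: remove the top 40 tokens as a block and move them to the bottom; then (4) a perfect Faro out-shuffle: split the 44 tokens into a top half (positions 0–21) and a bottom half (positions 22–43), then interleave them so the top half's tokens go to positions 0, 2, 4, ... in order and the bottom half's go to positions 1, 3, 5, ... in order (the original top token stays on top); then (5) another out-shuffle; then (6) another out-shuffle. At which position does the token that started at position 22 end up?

13

Track the token from position 22 forward through each operation:
  after op 1 (cut 26): 22 → 40
  after op 2 (cut 37): 40 → 3
  after op 3 (cut 40): 3 → 7
  after op 4 (out-shuffle): 7 → 14
  after op 5 (out-shuffle): 14 → 28
  after op 6 (out-shuffle): 28 → 13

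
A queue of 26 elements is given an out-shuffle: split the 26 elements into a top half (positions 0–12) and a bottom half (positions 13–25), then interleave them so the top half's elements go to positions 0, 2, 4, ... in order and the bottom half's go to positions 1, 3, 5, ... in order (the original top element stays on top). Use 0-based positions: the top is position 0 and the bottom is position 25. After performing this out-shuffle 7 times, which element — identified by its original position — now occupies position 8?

Work backwards from position 8, undoing one out-shuffle at a time:
8 ← 4 ← 2 ← 1 ← 13 ← 19 ← 22 ← 11
So the element now at position 8 started at position 11.

11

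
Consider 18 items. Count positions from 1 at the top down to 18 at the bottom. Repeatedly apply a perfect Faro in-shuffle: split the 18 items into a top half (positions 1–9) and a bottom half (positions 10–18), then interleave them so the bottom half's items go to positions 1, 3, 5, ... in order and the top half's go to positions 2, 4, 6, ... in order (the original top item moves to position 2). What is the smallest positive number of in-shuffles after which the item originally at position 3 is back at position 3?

Follow position 3 under repeated in-shuffles:
3 → 6 → 12 → 5 → 10 → 1 → 2 → 4 → 8 → 16 → 13 → 7 → 14 → 9 → 18 → 17 → 15 → 11 → 3
It first returns after 18 in-shuffles.

18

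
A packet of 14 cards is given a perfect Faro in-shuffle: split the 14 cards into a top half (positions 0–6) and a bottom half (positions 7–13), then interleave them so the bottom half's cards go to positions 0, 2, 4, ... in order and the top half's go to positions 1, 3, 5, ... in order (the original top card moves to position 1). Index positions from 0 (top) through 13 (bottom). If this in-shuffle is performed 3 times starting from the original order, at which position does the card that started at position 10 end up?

12

Track the card's position through each in-shuffle:
10 → 6 → 13 → 12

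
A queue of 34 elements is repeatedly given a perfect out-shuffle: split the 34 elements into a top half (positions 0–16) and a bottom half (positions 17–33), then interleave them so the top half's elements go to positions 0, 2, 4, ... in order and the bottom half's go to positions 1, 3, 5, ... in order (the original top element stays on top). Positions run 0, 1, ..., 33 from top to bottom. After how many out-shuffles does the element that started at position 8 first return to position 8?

Follow position 8 under repeated out-shuffles:
8 → 16 → 32 → 31 → 29 → 25 → 17 → 1 → 2 → 4 → 8
It first returns after 10 out-shuffles.

10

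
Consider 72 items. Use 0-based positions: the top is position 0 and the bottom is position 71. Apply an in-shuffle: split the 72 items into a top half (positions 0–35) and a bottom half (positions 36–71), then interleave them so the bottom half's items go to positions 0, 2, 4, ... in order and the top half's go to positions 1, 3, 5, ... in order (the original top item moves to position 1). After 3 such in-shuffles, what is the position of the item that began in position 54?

Track the item's position through each in-shuffle:
54 → 36 → 0 → 1

1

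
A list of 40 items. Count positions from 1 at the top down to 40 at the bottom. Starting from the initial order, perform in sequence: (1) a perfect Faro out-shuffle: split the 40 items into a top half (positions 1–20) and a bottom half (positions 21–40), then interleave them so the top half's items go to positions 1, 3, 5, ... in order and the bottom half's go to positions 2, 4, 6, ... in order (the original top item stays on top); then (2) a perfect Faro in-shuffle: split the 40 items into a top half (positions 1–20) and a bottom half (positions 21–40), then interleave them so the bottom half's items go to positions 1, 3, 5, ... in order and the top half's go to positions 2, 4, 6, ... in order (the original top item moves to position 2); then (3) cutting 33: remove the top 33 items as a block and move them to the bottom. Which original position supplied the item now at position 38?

Undo the operations in reverse order, starting from position 38:
  undo op 3 (cut 33): 38 ← 31
  undo op 2 (in-shuffle, from bottom half): 31 ← 36
  undo op 1 (out-shuffle, from bottom half): 36 ← 38
So the item at position 38 came from original position 38.

38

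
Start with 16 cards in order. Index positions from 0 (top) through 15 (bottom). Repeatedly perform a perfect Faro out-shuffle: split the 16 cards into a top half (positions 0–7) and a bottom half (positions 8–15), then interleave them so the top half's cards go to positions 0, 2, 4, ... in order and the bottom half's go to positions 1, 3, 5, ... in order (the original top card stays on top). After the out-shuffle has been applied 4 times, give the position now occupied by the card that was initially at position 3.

3

Track the card's position through each out-shuffle:
3 → 6 → 12 → 9 → 3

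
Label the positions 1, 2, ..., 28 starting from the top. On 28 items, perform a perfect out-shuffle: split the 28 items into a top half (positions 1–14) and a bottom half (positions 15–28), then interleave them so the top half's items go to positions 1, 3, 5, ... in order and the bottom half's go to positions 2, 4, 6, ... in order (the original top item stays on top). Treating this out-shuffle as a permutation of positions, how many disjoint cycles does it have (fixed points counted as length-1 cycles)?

Trace each unvisited position around until it returns:
(1) (2 3 5 9 17 6 ... len 18) (4 7 13 25 22 16) (10 19) (28)
5 cycles in total.

5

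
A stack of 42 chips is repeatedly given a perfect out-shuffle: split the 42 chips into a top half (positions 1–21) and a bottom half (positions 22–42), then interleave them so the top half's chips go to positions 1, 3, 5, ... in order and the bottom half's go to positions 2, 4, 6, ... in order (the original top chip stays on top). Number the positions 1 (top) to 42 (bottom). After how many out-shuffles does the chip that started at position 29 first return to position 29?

Follow position 29 under repeated out-shuffles:
29 → 16 → 31 → 20 → 39 → 36 → 30 → 18 → 35 → 28 → 14 → 27 → 12 → 23 → 4 → 7 → 13 → 25 → 8 → 15 → 29
It first returns after 20 out-shuffles.

20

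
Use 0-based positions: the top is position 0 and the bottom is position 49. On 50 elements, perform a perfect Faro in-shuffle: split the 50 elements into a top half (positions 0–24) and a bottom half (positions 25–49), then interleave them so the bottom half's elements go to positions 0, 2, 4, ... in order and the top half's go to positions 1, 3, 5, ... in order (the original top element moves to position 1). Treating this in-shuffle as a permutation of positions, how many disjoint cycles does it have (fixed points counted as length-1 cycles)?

Trace each unvisited position around until it returns:
(0 1 3 7 15 31 12 25) (2 5 11 23 47 44 38 26) (4 9 19 39 28 6 13 27) (8 17 35 20 41 32 14 29) (10 21 43 36 22 45 40 30) (16 33) (18 37 24 49 48 46 42 34)
7 cycles in total.

7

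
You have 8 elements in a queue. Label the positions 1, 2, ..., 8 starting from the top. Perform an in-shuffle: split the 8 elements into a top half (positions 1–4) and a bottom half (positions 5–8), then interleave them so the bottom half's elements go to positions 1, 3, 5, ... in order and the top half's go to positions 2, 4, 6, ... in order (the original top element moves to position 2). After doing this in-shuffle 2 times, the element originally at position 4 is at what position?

Track the element's position through each in-shuffle:
4 → 8 → 7

7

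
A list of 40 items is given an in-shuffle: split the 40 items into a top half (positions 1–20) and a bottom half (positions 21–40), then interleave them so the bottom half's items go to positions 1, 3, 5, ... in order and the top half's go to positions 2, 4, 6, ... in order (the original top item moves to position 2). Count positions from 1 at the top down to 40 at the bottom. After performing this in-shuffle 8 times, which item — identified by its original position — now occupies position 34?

28

Work backwards from position 34, undoing one in-shuffle at a time:
34 ← 17 ← 29 ← 35 ← 38 ← 19 ← 30 ← 15 ← 28
So the item now at position 34 started at position 28.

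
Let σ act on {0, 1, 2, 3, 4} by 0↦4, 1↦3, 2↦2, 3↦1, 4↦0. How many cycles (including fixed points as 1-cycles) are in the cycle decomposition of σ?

Cycle decomposition: (0 4) (1 3) (2).
3 cycles.

3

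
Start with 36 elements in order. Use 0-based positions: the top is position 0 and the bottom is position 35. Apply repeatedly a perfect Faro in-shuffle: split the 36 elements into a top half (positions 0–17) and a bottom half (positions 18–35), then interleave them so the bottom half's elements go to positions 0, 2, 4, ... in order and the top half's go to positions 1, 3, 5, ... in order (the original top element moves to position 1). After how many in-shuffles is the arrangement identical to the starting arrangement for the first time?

36

The in-shuffle permutes the 36 positions with cycle lengths [36].
Every element is home exactly when every cycle has completed a whole number of laps, i.e. after lcm(36) = 36 in-shuffles.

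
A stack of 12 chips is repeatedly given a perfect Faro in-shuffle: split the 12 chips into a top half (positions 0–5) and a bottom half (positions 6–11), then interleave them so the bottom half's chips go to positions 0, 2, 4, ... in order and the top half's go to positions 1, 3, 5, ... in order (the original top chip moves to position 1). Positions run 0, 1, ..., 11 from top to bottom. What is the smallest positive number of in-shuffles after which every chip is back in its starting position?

The in-shuffle permutes the 12 positions with cycle lengths [12].
Every chip is home exactly when every cycle has completed a whole number of laps, i.e. after lcm(12) = 12 in-shuffles.

12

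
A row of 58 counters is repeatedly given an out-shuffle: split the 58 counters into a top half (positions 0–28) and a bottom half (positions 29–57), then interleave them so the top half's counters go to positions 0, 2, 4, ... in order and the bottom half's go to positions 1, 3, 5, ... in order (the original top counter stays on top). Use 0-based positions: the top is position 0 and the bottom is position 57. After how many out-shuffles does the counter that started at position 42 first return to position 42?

Follow position 42 under repeated out-shuffles:
42 → 27 → 54 → 51 → 45 → 33 → 9 → 18 → 36 → 15 → 30 → 3 → 6 → 12 → 24 → 48 → 39 → 21 → 42
It first returns after 18 out-shuffles.

18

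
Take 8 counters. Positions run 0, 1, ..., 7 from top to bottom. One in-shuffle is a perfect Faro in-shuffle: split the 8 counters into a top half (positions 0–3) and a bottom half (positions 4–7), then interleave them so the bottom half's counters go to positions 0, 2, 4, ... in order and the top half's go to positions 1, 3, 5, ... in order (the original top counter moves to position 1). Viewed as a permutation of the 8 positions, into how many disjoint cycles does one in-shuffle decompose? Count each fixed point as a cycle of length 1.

Trace each unvisited position around until it returns:
(0 1 3 7 6 4) (2 5)
2 cycles in total.

2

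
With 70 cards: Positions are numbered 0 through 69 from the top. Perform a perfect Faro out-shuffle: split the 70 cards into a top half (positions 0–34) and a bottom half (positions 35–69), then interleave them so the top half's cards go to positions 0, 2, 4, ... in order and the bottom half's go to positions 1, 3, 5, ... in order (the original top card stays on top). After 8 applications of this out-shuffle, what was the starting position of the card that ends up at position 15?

51

Work backwards from position 15, undoing one out-shuffle at a time:
15 ← 42 ← 21 ← 45 ← 57 ← 63 ← 66 ← 33 ← 51
So the card now at position 15 started at position 51.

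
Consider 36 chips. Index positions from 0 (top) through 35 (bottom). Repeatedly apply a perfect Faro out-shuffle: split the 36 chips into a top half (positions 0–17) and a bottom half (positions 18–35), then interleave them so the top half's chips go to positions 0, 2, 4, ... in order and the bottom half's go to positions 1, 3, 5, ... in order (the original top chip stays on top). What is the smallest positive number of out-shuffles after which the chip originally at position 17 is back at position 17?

12

Follow position 17 under repeated out-shuffles:
17 → 34 → 33 → 31 → 27 → 19 → 3 → 6 → 12 → 24 → 13 → 26 → 17
It first returns after 12 out-shuffles.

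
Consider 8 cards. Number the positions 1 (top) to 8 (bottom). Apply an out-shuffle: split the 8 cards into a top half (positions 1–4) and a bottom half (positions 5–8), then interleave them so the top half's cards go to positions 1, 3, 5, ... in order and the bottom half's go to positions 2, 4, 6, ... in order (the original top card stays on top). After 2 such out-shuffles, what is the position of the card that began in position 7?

4

Track the card's position through each out-shuffle:
7 → 6 → 4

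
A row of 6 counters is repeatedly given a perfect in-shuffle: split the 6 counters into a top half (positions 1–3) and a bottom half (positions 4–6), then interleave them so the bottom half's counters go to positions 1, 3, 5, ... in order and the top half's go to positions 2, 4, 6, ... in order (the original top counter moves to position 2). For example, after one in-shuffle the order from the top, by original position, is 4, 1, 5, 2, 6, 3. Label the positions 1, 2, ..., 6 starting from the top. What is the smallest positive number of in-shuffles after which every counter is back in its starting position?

The in-shuffle permutes the 6 positions with cycle lengths [3, 3].
Every counter is home exactly when every cycle has completed a whole number of laps, i.e. after lcm(3) = 3 in-shuffles.

3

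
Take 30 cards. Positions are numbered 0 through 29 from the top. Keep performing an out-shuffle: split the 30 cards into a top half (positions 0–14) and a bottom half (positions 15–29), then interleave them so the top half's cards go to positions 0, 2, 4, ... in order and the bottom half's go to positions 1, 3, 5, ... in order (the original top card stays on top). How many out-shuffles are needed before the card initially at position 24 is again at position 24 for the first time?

28

Follow position 24 under repeated out-shuffles:
24 → 19 → 9 → 18 → 7 → 14 → 28 → 27 → ... → 24 (length 28)
It first returns after 28 out-shuffles.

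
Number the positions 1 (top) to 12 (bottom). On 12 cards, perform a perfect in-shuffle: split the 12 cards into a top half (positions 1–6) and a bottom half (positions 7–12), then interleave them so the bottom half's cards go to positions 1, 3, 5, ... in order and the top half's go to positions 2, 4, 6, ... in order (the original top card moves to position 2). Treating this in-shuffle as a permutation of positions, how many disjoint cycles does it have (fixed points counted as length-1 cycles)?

1

Trace each unvisited position around until it returns:
(1 2 4 8 3 6 ... len 12)
1 cycle in total.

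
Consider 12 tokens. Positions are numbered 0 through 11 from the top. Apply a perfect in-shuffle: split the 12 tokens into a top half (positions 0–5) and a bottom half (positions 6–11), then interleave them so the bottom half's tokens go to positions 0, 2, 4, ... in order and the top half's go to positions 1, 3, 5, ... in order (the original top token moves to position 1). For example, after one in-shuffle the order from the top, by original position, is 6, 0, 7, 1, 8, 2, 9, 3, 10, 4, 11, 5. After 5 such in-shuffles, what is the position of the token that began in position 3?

10

Track the token's position through each in-shuffle:
3 → 7 → 2 → 5 → 11 → 10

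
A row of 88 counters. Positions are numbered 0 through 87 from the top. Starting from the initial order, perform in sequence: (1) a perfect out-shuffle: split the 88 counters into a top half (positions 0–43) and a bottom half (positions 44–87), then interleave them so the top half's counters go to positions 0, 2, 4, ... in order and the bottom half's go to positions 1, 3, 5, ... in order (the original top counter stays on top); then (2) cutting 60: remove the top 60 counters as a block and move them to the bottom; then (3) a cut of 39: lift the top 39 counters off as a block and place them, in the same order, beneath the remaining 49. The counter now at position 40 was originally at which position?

Undo the operations in reverse order, starting from position 40:
  undo op 3 (cut 39): 40 ← 79
  undo op 2 (cut 60): 79 ← 51
  undo op 1 (out-shuffle, from bottom half): 51 ← 69
So the counter at position 40 came from original position 69.

69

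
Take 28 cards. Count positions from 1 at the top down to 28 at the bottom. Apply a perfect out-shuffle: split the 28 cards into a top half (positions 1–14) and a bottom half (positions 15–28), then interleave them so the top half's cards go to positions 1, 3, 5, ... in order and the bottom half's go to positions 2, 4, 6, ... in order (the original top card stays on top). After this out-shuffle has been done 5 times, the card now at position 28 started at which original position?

Work backwards from position 28, undoing one out-shuffle at a time:
28 ← 28 ← 28 ← 28 ← 28 ← 28
So the card now at position 28 started at position 28.

28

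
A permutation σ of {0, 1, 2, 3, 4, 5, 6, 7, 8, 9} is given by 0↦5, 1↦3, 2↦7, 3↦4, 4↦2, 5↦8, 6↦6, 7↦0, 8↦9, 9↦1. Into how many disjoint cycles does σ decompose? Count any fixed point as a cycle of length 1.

Cycle decomposition: (0 5 8 9 1 3 4 2 7) (6).
2 cycles.

2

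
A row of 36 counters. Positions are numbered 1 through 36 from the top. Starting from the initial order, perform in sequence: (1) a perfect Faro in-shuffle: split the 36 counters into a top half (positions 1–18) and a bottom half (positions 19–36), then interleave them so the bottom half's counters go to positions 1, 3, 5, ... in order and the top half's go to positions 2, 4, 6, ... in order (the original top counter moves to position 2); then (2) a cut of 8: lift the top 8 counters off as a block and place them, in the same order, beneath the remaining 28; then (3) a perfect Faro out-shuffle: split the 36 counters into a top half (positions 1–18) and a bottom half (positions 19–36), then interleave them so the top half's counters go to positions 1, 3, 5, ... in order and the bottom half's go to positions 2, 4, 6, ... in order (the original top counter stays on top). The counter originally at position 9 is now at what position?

Track the counter from position 9 forward through each operation:
  after op 1 (in-shuffle): 9 → 18
  after op 2 (cut 8): 18 → 10
  after op 3 (out-shuffle): 10 → 19

19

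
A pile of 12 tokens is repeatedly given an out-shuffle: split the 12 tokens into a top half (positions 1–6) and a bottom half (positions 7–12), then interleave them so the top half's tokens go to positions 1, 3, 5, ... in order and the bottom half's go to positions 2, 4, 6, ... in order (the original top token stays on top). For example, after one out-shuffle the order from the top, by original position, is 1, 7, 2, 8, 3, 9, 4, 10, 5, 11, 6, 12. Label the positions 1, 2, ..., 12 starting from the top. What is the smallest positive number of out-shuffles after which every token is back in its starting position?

The out-shuffle permutes the 12 positions with cycle lengths [1, 1, 10].
Every token is home exactly when every cycle has completed a whole number of laps, i.e. after lcm(1, 10) = 10 out-shuffles.

10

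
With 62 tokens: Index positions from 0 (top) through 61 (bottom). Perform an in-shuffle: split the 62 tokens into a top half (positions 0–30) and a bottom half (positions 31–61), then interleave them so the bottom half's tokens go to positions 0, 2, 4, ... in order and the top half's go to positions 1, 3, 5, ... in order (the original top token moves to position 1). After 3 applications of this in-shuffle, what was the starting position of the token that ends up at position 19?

33

Work backwards from position 19, undoing one in-shuffle at a time:
19 ← 9 ← 4 ← 33
So the token now at position 19 started at position 33.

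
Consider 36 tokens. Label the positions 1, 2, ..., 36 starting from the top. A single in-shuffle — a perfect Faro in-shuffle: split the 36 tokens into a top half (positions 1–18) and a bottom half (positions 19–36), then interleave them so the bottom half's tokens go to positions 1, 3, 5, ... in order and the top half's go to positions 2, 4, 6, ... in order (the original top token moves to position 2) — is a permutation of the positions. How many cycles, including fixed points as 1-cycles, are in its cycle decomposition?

Trace each unvisited position around until it returns:
(1 2 4 8 16 32 ... len 36)
1 cycle in total.

1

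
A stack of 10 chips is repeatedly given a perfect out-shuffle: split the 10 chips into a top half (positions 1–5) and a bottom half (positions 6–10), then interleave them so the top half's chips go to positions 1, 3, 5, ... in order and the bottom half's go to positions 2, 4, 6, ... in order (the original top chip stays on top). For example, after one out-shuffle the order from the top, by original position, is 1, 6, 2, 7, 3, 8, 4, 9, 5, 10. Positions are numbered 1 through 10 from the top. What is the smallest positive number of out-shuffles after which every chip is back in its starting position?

6

The out-shuffle permutes the 10 positions with cycle lengths [1, 1, 2, 6].
Every chip is home exactly when every cycle has completed a whole number of laps, i.e. after lcm(1, 2, 6) = 6 out-shuffles.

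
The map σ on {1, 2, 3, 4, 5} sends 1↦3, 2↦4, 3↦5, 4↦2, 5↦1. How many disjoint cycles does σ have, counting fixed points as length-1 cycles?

Cycle decomposition: (1 3 5) (2 4).
2 cycles.

2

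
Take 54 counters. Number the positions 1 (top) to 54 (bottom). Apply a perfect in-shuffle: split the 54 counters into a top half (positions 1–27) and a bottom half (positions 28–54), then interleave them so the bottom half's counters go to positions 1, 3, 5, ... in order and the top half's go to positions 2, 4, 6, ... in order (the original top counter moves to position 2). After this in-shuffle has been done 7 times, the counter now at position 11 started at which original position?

Work backwards from position 11, undoing one in-shuffle at a time:
11 ← 33 ← 44 ← 22 ← 11 ← 33 ← 44 ← 22
So the counter now at position 11 started at position 22.

22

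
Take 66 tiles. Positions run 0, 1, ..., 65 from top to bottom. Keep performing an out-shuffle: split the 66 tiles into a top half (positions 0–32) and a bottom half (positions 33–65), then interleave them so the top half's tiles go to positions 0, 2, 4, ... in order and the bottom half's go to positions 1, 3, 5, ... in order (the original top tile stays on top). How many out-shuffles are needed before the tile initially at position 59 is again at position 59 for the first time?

Follow position 59 under repeated out-shuffles:
59 → 53 → 41 → 17 → 34 → 3 → 6 → 12 → 24 → 48 → 31 → 62 → 59
It first returns after 12 out-shuffles.

12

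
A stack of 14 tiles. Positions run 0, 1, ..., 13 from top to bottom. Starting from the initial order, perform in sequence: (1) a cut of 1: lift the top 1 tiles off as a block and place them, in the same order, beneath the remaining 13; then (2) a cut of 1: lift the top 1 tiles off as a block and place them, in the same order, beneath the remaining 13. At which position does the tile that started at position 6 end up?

Track the tile from position 6 forward through each operation:
  after op 1 (cut 1): 6 → 5
  after op 2 (cut 1): 5 → 4

4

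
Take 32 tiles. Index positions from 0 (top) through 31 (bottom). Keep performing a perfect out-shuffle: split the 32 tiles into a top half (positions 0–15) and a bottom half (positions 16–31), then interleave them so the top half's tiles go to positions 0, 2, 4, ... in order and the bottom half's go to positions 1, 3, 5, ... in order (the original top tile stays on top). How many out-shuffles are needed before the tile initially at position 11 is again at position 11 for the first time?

5

Follow position 11 under repeated out-shuffles:
11 → 22 → 13 → 26 → 21 → 11
It first returns after 5 out-shuffles.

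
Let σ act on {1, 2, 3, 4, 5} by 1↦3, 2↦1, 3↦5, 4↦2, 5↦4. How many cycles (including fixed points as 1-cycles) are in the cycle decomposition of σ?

1

Cycle decomposition: (1 3 5 4 2).
1 cycle.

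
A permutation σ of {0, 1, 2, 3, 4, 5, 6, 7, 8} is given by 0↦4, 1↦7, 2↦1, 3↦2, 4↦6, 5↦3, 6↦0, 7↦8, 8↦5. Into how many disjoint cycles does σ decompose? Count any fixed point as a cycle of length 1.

2

Cycle decomposition: (0 4 6) (1 7 8 5 3 2).
2 cycles.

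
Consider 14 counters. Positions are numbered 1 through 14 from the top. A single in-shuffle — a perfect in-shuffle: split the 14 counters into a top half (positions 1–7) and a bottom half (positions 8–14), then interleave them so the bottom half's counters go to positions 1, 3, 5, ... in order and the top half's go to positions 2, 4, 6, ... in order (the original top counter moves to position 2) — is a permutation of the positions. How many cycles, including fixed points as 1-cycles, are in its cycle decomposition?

Trace each unvisited position around until it returns:
(1 2 4 8) (3 6 12 9) (5 10) (7 14 13 11)
4 cycles in total.

4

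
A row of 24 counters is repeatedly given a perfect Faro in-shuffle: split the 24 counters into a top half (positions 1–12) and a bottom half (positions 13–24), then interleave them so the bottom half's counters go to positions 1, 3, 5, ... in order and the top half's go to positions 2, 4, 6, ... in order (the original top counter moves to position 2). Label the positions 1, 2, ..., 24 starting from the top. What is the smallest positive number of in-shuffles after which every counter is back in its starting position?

20

The in-shuffle permutes the 24 positions with cycle lengths [4, 20].
Every counter is home exactly when every cycle has completed a whole number of laps, i.e. after lcm(4, 20) = 20 in-shuffles.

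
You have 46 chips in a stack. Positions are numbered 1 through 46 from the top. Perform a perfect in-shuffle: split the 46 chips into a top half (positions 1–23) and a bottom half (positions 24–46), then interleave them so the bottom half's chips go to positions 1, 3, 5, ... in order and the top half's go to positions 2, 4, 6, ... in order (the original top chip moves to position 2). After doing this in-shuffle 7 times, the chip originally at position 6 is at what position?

16

Track the chip's position through each in-shuffle:
6 → 12 → 24 → 1 → 2 → 4 → 8 → 16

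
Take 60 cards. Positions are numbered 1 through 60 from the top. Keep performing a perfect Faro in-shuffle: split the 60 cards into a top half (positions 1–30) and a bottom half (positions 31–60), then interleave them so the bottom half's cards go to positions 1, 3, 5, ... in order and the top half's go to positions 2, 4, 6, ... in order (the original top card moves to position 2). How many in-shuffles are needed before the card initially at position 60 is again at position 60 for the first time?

Follow position 60 under repeated in-shuffles:
60 → 59 → 57 → 53 → 45 → 29 → 58 → 55 → ... → 60 (length 60)
It first returns after 60 in-shuffles.

60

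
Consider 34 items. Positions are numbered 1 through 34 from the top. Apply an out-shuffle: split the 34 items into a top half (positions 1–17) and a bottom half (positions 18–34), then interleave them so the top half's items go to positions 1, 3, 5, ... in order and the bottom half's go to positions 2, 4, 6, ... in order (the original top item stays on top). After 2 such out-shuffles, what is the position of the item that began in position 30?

Track the item's position through each out-shuffle:
30 → 26 → 18

18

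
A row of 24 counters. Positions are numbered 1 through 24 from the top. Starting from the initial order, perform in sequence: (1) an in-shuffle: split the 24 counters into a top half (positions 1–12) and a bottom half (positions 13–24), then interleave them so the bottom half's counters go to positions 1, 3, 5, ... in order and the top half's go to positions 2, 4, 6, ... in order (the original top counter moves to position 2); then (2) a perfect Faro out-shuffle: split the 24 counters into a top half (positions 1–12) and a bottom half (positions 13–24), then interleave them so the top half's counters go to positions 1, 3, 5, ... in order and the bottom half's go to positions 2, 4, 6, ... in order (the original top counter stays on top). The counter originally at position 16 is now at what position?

13

Track the counter from position 16 forward through each operation:
  after op 1 (in-shuffle): 16 → 7
  after op 2 (out-shuffle): 7 → 13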